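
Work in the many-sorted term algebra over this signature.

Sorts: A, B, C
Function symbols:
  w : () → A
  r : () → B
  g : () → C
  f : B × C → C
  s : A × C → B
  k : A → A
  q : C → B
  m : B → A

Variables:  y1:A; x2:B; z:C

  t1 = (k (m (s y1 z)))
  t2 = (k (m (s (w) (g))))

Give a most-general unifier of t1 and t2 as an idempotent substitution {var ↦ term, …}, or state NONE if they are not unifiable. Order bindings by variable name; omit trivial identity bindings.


{y1 ↦ (w), z ↦ (g)}


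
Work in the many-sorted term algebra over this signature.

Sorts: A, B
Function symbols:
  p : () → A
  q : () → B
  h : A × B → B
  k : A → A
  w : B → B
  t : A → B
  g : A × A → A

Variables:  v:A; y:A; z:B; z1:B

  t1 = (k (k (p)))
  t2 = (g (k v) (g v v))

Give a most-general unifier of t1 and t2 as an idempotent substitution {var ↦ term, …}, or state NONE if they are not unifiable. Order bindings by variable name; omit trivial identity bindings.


NONE (not unifiable)

head clash or occurs-check failure — not unifiable


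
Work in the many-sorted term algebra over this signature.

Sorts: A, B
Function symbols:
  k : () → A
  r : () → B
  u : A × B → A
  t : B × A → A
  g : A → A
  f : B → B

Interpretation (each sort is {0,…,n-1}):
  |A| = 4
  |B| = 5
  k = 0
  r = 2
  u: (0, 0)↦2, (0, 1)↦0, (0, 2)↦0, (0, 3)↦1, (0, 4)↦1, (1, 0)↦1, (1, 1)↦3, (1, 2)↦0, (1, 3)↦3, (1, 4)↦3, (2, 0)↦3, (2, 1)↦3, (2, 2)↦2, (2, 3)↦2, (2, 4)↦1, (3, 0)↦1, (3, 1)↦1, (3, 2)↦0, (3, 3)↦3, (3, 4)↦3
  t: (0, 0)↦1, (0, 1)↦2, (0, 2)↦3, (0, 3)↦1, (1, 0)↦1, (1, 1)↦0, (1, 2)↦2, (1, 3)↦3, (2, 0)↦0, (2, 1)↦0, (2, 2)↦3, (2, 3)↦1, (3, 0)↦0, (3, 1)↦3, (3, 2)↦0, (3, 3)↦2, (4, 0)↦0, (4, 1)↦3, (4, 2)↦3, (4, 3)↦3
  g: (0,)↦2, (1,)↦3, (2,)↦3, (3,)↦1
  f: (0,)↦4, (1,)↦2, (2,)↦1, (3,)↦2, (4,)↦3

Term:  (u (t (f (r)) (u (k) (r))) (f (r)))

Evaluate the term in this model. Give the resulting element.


  r = 2
  (f (r)) = f(2,) = 1
  k = 0
  r = 2
  (u (k) (r)) = u(0, 2) = 0
  (t (f (r)) (u (k) (r))) = t(1, 0) = 1
  r = 2
  (f (r)) = f(2,) = 1
  (u (t (f (r)) (u (k) (r))) (f (r))) = u(1, 1) = 3

value = 3


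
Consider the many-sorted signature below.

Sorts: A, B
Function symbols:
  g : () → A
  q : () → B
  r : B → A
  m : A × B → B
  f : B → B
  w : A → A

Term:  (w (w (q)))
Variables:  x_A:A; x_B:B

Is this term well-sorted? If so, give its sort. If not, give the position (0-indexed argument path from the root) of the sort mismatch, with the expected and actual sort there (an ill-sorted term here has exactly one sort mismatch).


    (q) : B
  (w (q)) : ✗ arg 0 at [0, 0] has sort B, expected A

ill-sorted at position [0, 0]: expected A, got B


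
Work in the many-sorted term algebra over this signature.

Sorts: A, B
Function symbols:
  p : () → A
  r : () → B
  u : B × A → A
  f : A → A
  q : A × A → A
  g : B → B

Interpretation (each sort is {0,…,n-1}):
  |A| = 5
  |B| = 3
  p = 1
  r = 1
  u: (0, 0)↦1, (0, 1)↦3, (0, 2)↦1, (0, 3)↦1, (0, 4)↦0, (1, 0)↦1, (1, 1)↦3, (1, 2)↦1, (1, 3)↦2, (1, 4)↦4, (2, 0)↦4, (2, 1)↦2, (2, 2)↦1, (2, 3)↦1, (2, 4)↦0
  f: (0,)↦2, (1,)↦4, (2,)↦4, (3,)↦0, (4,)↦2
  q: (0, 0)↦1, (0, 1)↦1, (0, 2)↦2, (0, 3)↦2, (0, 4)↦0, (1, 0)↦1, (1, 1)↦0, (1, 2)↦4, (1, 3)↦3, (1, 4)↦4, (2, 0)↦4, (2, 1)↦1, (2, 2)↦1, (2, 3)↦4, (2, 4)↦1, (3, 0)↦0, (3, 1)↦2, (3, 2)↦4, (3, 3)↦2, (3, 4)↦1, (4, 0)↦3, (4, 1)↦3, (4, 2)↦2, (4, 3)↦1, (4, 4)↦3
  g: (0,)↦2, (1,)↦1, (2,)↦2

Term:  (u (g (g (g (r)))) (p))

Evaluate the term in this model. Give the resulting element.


  r = 1
  (g (r)) = g(1,) = 1
  (g (g (r))) = g(1,) = 1
  (g (g (g (r)))) = g(1,) = 1
  p = 1
  (u (g (g (g (r)))) (p)) = u(1, 1) = 3

value = 3


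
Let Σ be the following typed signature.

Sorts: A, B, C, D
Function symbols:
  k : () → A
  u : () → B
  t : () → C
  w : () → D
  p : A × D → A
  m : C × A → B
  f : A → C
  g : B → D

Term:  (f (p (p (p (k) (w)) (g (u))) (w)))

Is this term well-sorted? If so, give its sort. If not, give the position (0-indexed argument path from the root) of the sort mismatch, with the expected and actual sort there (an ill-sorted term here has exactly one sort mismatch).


        (k) : A
        (w) : D
      (p (k) (w)) : A
        (u) : B
      (g (u)) : D
    (p (p (k) (w)) (g (u))) : A
    (w) : D
  (p (p (p (k) (w)) (g (u))) (w)) : A
(f (p (p (p (k) (w)) (g (u))) (w))) : C

well-sorted; sort = C


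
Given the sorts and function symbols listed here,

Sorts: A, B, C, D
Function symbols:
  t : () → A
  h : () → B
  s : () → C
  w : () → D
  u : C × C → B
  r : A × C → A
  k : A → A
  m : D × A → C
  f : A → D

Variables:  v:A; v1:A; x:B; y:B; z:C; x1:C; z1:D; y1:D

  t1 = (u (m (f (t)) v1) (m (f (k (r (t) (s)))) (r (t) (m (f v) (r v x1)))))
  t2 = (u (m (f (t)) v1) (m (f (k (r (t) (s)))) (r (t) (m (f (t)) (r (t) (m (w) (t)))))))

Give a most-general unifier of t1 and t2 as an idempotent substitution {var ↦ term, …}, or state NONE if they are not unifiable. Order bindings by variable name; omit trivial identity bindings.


{v ↦ (t), x1 ↦ (m (w) (t))}


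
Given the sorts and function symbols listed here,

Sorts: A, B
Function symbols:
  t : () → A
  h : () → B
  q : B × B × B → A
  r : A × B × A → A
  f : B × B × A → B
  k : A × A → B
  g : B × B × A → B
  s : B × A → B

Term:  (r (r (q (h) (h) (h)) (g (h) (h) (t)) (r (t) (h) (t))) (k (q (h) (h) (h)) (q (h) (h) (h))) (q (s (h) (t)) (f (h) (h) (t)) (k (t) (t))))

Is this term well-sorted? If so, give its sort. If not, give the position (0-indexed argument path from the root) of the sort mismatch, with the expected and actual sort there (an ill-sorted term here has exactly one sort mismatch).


      (h) : B
      (h) : B
      (h) : B
    (q (h) (h) (h)) : A
      (h) : B
      (h) : B
      (t) : A
    (g (h) (h) (t)) : B
      (t) : A
      (h) : B
      (t) : A
    (r (t) (h) (t)) : A
  (r (q (h) (h) (h)) (g (h) (h) (t)) (r (t) (h) (t))) : A
      (h) : B
      (h) : B
      (h) : B
    (q (h) (h) (h)) : A
      (h) : B
      (h) : B
      (h) : B
    (q (h) (h) (h)) : A
  (k (q (h) (h) (h)) (q (h) (h) (h))) : B
      (h) : B
      (t) : A
    (s (h) (t)) : B
      (h) : B
      (h) : B
      (t) : A
    (f (h) (h) (t)) : B
      (t) : A
      (t) : A
    (k (t) (t)) : B
  (q (s (h) (t)) (f (h) (h) (t)) (k (t) (t))) : A
(r (r (q (h) (h) (h)) (g (h) (h) (t)) (r (t) (h) (t))) (k (q (h) (h) (h)) (q (h) (h) (h))) (q (s (h) (t)) (f (h) (h) (t)) (k (t) (t)))) : A

well-sorted; sort = A


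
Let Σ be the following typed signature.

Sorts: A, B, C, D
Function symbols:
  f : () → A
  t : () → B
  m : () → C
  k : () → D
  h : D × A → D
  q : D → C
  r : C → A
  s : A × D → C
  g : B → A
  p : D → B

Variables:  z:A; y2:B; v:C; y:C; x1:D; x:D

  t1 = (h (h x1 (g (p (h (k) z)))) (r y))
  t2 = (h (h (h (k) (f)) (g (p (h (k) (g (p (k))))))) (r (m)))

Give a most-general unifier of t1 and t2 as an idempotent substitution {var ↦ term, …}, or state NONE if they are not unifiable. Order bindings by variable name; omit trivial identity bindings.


{x1 ↦ (h (k) (f)), y ↦ (m), z ↦ (g (p (k)))}


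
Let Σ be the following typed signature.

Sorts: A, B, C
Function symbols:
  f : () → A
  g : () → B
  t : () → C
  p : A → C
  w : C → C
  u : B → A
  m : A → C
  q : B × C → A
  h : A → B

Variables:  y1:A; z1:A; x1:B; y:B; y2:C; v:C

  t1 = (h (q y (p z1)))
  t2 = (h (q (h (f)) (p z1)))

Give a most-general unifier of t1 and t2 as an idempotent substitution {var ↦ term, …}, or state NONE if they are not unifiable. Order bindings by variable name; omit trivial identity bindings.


{y ↦ (h (f))}


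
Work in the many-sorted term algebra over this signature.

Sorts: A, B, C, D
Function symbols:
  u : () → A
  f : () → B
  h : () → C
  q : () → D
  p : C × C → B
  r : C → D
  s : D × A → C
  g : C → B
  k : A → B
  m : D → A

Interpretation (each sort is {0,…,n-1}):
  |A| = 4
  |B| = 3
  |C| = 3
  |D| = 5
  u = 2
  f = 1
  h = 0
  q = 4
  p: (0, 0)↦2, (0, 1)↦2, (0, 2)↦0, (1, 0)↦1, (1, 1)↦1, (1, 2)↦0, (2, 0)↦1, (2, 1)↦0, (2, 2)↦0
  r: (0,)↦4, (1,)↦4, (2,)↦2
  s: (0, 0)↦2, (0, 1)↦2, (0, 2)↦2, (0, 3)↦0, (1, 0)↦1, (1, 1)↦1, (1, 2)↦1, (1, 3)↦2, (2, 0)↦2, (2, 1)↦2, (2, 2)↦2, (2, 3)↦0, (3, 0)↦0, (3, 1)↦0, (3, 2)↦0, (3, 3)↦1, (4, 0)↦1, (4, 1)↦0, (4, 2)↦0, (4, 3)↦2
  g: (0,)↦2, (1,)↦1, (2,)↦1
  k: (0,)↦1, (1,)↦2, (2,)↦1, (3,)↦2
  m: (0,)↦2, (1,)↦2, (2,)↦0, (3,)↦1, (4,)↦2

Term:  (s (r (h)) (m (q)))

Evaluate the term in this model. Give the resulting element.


value = 0

  h = 0
  (r (h)) = r(0,) = 4
  q = 4
  (m (q)) = m(4,) = 2
  (s (r (h)) (m (q))) = s(4, 2) = 0


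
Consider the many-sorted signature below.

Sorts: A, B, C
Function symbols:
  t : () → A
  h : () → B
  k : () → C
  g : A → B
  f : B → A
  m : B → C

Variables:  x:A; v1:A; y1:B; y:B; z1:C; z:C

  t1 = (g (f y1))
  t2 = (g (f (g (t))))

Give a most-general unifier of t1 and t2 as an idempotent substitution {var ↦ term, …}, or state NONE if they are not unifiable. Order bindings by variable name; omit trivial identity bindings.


{y1 ↦ (g (t))}


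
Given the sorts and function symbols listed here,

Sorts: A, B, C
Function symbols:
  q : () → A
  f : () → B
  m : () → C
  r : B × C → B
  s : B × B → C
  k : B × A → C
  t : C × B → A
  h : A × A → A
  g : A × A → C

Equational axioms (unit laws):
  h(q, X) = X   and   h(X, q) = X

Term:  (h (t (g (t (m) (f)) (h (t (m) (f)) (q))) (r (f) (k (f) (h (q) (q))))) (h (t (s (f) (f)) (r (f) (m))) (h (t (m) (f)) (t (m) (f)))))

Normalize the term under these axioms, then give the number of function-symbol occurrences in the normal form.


size = 29

1. (h (t (g (t (m) (f)) (h (t (m) (f)) (q))) (r (f) (k (f) (h (q) (q))))) (h (t (s (f) (f)) (r (f) (m))) (h (t (m) (f)) (t (m) (f)))))  →  (h (t (g (t (m) (f)) (t (m) (f))) (r (f) (k (f) (h (q) (q))))) (h (t (s (f) (f)) (r (f) (m))) (h (t (m) (f)) (t (m) (f)))))
2. (h (t (g (t (m) (f)) (t (m) (f))) (r (f) (k (f) (h (q) (q))))) (h (t (s (f) (f)) (r (f) (m))) (h (t (m) (f)) (t (m) (f)))))  →  (h (t (g (t (m) (f)) (t (m) (f))) (r (f) (k (f) (q)))) (h (t (s (f) (f)) (r (f) (m))) (h (t (m) (f)) (t (m) (f)))))
normal form: (h (t (g (t (m) (f)) (t (m) (f))) (r (f) (k (f) (q)))) (h (t (s (f) (f)) (r (f) (m))) (h (t (m) (f)) (t (m) (f)))))


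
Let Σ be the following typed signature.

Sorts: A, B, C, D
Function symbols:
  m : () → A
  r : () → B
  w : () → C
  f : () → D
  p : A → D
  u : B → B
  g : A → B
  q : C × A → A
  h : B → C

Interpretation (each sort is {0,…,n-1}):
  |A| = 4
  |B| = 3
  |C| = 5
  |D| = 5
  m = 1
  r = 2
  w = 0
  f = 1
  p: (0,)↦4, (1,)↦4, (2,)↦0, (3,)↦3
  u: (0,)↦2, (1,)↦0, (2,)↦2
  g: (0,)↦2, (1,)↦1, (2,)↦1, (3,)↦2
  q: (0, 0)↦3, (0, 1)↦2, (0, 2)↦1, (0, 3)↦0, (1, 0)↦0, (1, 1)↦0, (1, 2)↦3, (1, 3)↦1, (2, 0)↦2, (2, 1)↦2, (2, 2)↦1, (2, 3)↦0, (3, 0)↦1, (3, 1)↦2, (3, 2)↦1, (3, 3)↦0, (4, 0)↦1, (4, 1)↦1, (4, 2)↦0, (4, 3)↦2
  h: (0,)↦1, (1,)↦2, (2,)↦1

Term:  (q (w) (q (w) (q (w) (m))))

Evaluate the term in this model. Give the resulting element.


  w = 0
  w = 0
  w = 0
  m = 1
  (q (w) (m)) = q(0, 1) = 2
  (q (w) (q (w) (m))) = q(0, 2) = 1
  (q (w) (q (w) (q (w) (m)))) = q(0, 1) = 2

value = 2


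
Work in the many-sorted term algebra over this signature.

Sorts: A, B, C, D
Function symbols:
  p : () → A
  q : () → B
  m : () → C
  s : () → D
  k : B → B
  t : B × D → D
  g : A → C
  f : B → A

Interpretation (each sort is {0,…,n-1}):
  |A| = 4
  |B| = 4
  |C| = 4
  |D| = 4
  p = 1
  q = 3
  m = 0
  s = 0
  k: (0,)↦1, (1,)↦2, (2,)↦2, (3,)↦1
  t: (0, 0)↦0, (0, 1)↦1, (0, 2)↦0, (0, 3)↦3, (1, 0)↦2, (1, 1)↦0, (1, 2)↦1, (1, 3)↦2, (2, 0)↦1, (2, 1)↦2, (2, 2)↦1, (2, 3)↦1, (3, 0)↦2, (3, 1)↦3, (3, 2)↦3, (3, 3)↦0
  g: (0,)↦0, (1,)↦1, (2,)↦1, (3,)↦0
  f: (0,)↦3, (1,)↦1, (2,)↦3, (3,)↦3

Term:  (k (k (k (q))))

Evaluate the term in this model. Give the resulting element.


value = 2

  q = 3
  (k (q)) = k(3,) = 1
  (k (k (q))) = k(1,) = 2
  (k (k (k (q)))) = k(2,) = 2


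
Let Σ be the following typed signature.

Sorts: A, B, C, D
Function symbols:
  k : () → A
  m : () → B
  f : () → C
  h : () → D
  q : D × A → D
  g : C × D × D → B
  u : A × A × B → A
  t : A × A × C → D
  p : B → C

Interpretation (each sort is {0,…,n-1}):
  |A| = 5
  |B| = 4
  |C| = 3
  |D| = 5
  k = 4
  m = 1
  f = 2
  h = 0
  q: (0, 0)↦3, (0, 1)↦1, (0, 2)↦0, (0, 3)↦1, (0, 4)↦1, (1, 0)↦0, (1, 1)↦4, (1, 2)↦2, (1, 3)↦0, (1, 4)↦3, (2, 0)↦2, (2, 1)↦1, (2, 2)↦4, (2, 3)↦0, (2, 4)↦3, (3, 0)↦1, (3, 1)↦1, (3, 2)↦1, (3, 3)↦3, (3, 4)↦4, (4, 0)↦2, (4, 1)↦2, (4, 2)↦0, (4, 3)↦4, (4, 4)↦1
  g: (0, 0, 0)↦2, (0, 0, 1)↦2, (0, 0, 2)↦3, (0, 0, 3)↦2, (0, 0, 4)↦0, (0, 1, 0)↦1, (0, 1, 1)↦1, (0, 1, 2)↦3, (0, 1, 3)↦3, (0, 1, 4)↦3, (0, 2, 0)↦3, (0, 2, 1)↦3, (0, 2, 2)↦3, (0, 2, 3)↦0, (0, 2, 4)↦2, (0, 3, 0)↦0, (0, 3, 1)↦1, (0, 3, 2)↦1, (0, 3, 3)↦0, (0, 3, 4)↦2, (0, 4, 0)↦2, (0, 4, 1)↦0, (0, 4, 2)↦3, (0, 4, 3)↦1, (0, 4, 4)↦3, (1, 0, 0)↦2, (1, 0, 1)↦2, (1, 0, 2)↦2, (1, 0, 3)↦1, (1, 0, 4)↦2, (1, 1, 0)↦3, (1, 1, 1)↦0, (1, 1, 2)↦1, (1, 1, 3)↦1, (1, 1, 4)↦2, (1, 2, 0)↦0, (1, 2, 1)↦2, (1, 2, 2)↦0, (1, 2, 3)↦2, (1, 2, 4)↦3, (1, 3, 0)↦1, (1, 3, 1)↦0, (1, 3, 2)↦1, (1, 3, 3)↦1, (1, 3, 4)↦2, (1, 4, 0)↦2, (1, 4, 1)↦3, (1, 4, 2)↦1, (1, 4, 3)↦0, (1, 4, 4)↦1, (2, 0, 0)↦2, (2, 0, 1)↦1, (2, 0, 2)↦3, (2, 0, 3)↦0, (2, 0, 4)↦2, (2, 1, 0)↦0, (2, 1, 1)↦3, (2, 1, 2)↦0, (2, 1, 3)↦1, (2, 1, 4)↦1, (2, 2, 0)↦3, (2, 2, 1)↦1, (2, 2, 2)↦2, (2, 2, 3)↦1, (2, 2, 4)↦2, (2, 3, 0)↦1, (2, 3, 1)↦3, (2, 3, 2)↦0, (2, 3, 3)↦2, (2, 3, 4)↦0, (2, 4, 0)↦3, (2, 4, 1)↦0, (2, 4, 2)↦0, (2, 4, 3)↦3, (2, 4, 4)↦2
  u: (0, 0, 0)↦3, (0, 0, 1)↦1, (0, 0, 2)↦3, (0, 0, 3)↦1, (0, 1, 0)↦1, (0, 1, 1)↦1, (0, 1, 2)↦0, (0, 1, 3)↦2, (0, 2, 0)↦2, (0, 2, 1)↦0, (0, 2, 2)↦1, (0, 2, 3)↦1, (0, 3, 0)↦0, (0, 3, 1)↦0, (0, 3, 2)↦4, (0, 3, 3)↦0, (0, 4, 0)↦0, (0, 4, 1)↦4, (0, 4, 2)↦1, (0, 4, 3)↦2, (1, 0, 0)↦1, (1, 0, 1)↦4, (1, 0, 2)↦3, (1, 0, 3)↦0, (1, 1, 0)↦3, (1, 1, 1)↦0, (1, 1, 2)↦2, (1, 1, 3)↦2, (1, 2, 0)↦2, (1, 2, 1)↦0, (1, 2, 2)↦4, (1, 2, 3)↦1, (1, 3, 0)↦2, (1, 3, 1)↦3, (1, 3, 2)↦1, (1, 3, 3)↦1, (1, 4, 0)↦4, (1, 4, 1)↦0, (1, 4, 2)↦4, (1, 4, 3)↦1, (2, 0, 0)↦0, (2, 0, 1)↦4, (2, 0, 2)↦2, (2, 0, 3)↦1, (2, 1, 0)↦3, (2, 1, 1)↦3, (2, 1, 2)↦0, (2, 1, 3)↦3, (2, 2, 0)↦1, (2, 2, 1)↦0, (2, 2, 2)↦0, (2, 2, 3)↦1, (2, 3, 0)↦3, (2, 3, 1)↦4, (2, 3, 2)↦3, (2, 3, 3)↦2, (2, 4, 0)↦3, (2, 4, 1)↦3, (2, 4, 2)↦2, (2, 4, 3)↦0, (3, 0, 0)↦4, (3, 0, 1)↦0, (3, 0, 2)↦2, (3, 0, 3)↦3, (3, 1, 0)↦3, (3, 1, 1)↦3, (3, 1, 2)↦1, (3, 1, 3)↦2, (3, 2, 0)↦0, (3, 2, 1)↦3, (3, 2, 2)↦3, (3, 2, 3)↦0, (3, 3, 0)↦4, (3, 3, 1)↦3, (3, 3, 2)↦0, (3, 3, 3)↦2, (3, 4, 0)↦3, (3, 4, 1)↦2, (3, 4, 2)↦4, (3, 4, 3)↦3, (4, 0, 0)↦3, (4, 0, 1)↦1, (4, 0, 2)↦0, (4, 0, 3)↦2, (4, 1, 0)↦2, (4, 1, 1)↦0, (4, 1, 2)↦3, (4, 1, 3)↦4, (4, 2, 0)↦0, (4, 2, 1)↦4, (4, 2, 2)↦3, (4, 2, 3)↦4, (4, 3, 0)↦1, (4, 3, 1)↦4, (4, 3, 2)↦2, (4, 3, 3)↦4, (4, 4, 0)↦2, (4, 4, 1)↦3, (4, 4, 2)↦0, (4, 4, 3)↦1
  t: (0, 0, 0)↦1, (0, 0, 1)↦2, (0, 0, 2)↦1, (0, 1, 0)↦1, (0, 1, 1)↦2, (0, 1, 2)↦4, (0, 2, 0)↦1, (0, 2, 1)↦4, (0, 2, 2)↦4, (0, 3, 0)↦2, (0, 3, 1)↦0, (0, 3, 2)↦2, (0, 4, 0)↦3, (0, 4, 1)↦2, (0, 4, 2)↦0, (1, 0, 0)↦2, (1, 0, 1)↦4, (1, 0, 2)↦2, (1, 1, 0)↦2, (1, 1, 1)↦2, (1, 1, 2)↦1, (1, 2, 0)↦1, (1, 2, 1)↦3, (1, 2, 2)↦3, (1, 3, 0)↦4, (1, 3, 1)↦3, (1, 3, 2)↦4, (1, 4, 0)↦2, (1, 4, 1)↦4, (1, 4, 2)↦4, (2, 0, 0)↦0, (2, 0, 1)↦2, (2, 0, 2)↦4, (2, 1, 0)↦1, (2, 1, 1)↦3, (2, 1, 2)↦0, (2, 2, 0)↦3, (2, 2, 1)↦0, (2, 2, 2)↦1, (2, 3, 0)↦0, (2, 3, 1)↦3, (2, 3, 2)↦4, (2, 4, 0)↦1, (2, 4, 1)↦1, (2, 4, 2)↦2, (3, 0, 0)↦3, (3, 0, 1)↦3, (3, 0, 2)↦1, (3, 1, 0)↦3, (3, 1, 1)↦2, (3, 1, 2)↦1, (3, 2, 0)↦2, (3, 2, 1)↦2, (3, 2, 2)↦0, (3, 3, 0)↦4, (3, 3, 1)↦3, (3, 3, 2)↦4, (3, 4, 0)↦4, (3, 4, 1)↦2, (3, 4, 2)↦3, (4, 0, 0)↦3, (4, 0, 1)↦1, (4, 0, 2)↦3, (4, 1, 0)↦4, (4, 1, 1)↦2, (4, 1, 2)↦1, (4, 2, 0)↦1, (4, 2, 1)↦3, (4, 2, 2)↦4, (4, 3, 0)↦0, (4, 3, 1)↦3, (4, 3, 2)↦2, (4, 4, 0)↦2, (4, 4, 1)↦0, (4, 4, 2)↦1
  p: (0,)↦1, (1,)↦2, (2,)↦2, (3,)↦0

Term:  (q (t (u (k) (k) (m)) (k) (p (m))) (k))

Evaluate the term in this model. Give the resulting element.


  k = 4
  k = 4
  m = 1
  (u (k) (k) (m)) = u(4, 4, 1) = 3
  k = 4
  m = 1
  (p (m)) = p(1,) = 2
  (t (u (k) (k) (m)) (k) (p (m))) = t(3, 4, 2) = 3
  k = 4
  (q (t (u (k) (k) (m)) (k) (p (m))) (k)) = q(3, 4) = 4

value = 4


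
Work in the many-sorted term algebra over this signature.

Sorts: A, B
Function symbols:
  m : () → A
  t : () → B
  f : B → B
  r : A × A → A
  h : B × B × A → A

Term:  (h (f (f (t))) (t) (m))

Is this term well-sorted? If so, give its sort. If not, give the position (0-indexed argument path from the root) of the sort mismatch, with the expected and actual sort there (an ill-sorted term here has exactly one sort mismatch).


well-sorted; sort = A

      (t) : B
    (f (t)) : B
  (f (f (t))) : B
  (t) : B
  (m) : A
(h (f (f (t))) (t) (m)) : A


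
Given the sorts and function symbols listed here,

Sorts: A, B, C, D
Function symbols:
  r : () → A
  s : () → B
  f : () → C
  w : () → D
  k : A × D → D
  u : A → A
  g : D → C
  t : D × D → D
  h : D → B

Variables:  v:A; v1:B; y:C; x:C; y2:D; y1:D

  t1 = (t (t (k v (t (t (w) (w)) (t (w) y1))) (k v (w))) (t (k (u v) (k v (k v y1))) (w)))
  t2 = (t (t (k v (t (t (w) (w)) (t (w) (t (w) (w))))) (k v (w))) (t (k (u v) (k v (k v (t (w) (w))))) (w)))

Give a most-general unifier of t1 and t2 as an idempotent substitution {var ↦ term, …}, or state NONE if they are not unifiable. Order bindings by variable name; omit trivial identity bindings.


{y1 ↦ (t (w) (w))}


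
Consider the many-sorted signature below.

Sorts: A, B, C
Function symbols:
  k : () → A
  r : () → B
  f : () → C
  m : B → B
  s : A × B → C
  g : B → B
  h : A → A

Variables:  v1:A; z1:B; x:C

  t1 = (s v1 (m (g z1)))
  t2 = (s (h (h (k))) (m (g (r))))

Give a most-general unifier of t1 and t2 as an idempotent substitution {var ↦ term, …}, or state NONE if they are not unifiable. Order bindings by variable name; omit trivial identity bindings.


{v1 ↦ (h (h (k))), z1 ↦ (r)}


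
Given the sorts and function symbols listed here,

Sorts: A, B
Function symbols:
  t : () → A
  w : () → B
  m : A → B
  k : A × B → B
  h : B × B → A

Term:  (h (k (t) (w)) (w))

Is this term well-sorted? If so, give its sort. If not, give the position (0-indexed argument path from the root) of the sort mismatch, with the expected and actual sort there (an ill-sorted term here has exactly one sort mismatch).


well-sorted; sort = A

    (t) : A
    (w) : B
  (k (t) (w)) : B
  (w) : B
(h (k (t) (w)) (w)) : A


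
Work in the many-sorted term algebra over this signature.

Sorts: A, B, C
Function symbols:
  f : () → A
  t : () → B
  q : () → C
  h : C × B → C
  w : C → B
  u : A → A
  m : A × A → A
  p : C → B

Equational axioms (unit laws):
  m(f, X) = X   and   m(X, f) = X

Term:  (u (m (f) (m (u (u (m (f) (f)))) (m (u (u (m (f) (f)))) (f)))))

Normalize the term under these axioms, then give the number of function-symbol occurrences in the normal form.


1. (u (m (f) (m (u (u (m (f) (f)))) (m (u (u (m (f) (f)))) (f)))))  →  (u (m (u (u (m (f) (f)))) (m (u (u (m (f) (f)))) (f))))
2. (u (m (u (u (m (f) (f)))) (m (u (u (m (f) (f)))) (f))))  →  (u (m (u (u (f))) (m (u (u (m (f) (f)))) (f))))
3. (u (m (u (u (f))) (m (u (u (m (f) (f)))) (f))))  →  (u (m (u (u (f))) (u (u (m (f) (f))))))
4. (u (m (u (u (f))) (u (u (m (f) (f))))))  →  (u (m (u (u (f))) (u (u (f)))))
normal form: (u (m (u (u (f))) (u (u (f)))))

size = 8


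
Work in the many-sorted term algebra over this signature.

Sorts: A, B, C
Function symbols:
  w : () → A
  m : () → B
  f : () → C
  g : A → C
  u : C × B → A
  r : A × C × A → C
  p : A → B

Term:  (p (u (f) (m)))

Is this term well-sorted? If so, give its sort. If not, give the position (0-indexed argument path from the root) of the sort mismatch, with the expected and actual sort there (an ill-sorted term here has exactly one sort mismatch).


    (f) : C
    (m) : B
  (u (f) (m)) : A
(p (u (f) (m))) : B

well-sorted; sort = B


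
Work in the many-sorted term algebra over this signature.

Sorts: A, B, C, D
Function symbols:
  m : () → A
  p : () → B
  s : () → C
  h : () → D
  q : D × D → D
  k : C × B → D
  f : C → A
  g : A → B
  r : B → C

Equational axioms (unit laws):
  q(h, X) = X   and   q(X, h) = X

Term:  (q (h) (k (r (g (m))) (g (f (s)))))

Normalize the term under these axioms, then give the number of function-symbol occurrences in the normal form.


1. (q (h) (k (r (g (m))) (g (f (s)))))  →  (k (r (g (m))) (g (f (s))))
normal form: (k (r (g (m))) (g (f (s))))

size = 7


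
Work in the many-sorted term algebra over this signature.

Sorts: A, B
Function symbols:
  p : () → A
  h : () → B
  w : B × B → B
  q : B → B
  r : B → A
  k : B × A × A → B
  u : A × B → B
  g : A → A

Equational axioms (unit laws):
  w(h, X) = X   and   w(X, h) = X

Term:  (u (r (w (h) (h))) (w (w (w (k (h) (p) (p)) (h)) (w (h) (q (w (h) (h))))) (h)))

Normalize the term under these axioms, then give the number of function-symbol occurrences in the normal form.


1. (u (r (w (h) (h))) (w (w (w (k (h) (p) (p)) (h)) (w (h) (q (w (h) (h))))) (h)))  →  (u (r (h)) (w (w (w (k (h) (p) (p)) (h)) (w (h) (q (w (h) (h))))) (h)))
2. (u (r (h)) (w (w (w (k (h) (p) (p)) (h)) (w (h) (q (w (h) (h))))) (h)))  →  (u (r (h)) (w (w (k (h) (p) (p)) (h)) (w (h) (q (w (h) (h))))))
3. (u (r (h)) (w (w (k (h) (p) (p)) (h)) (w (h) (q (w (h) (h))))))  →  (u (r (h)) (w (k (h) (p) (p)) (w (h) (q (w (h) (h))))))
4. (u (r (h)) (w (k (h) (p) (p)) (w (h) (q (w (h) (h))))))  →  (u (r (h)) (w (k (h) (p) (p)) (q (w (h) (h)))))
5. (u (r (h)) (w (k (h) (p) (p)) (q (w (h) (h)))))  →  (u (r (h)) (w (k (h) (p) (p)) (q (h))))
normal form: (u (r (h)) (w (k (h) (p) (p)) (q (h))))

size = 10


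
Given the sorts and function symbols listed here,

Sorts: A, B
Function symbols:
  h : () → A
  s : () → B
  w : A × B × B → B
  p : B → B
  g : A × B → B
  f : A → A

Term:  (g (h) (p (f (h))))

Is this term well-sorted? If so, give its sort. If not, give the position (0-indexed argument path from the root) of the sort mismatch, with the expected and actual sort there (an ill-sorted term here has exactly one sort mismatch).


  (h) : A
      (h) : A
    (f (h)) : A
  (p (f (h))) : ✗ arg 0 at [1, 0] has sort A, expected B

ill-sorted at position [1, 0]: expected B, got A


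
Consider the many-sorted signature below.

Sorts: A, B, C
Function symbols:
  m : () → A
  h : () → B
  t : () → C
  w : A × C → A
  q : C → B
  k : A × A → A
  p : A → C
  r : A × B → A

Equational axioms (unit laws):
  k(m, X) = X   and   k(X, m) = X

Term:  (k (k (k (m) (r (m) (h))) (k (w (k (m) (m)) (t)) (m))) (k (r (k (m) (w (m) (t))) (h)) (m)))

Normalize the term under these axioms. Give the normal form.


normal form = (k (k (r (m) (h)) (w (m) (t))) (r (w (m) (t)) (h)))

1. (k (k (k (m) (r (m) (h))) (k (w (k (m) (m)) (t)) (m))) (k (r (k (m) (w (m) (t))) (h)) (m)))  →  (k (k (r (m) (h)) (k (w (k (m) (m)) (t)) (m))) (k (r (k (m) (w (m) (t))) (h)) (m)))
2. (k (k (r (m) (h)) (k (w (k (m) (m)) (t)) (m))) (k (r (k (m) (w (m) (t))) (h)) (m)))  →  (k (k (r (m) (h)) (w (k (m) (m)) (t))) (k (r (k (m) (w (m) (t))) (h)) (m)))
3. (k (k (r (m) (h)) (w (k (m) (m)) (t))) (k (r (k (m) (w (m) (t))) (h)) (m)))  →  (k (k (r (m) (h)) (w (m) (t))) (k (r (k (m) (w (m) (t))) (h)) (m)))
4. (k (k (r (m) (h)) (w (m) (t))) (k (r (k (m) (w (m) (t))) (h)) (m)))  →  (k (k (r (m) (h)) (w (m) (t))) (r (k (m) (w (m) (t))) (h)))
5. (k (k (r (m) (h)) (w (m) (t))) (r (k (m) (w (m) (t))) (h)))  →  (k (k (r (m) (h)) (w (m) (t))) (r (w (m) (t)) (h)))


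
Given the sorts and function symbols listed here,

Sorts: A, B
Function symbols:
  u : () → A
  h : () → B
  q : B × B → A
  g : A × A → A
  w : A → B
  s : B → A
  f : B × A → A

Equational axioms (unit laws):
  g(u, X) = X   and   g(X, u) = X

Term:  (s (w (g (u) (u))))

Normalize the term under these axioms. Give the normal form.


1. (s (w (g (u) (u))))  →  (s (w (u)))

normal form = (s (w (u)))


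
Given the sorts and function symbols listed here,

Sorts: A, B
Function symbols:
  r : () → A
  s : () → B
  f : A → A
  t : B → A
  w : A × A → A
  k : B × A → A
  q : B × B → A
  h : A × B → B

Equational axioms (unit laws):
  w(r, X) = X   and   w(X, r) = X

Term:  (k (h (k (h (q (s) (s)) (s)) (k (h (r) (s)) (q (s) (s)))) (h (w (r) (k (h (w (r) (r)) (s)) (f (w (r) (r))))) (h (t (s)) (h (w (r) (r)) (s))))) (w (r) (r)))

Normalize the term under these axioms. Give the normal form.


1. (k (h (k (h (q (s) (s)) (s)) (k (h (r) (s)) (q (s) (s)))) (h (w (r) (k (h (w (r) (r)) (s)) (f (w (r) (r))))) (h (t (s)) (h (w (r) (r)) (s))))) (w (r) (r)))  →  (k (h (k (h (q (s) (s)) (s)) (k (h (r) (s)) (q (s) (s)))) (h (k (h (w (r) (r)) (s)) (f (w (r) (r)))) (h (t (s)) (h (w (r) (r)) (s))))) (w (r) (r)))
2. (k (h (k (h (q (s) (s)) (s)) (k (h (r) (s)) (q (s) (s)))) (h (k (h (w (r) (r)) (s)) (f (w (r) (r)))) (h (t (s)) (h (w (r) (r)) (s))))) (w (r) (r)))  →  (k (h (k (h (q (s) (s)) (s)) (k (h (r) (s)) (q (s) (s)))) (h (k (h (r) (s)) (f (w (r) (r)))) (h (t (s)) (h (w (r) (r)) (s))))) (w (r) (r)))
3. (k (h (k (h (q (s) (s)) (s)) (k (h (r) (s)) (q (s) (s)))) (h (k (h (r) (s)) (f (w (r) (r)))) (h (t (s)) (h (w (r) (r)) (s))))) (w (r) (r)))  →  (k (h (k (h (q (s) (s)) (s)) (k (h (r) (s)) (q (s) (s)))) (h (k (h (r) (s)) (f (r))) (h (t (s)) (h (w (r) (r)) (s))))) (w (r) (r)))
4. (k (h (k (h (q (s) (s)) (s)) (k (h (r) (s)) (q (s) (s)))) (h (k (h (r) (s)) (f (r))) (h (t (s)) (h (w (r) (r)) (s))))) (w (r) (r)))  →  (k (h (k (h (q (s) (s)) (s)) (k (h (r) (s)) (q (s) (s)))) (h (k (h (r) (s)) (f (r))) (h (t (s)) (h (r) (s))))) (w (r) (r)))
5. (k (h (k (h (q (s) (s)) (s)) (k (h (r) (s)) (q (s) (s)))) (h (k (h (r) (s)) (f (r))) (h (t (s)) (h (r) (s))))) (w (r) (r)))  →  (k (h (k (h (q (s) (s)) (s)) (k (h (r) (s)) (q (s) (s)))) (h (k (h (r) (s)) (f (r))) (h (t (s)) (h (r) (s))))) (r))

normal form = (k (h (k (h (q (s) (s)) (s)) (k (h (r) (s)) (q (s) (s)))) (h (k (h (r) (s)) (f (r))) (h (t (s)) (h (r) (s))))) (r))


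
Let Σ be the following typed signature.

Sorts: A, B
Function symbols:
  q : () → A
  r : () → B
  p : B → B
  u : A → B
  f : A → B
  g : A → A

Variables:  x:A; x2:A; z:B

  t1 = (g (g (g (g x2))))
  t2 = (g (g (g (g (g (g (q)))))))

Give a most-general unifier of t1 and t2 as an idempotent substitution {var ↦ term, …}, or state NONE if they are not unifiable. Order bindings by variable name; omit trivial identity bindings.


{x2 ↦ (g (g (q)))}


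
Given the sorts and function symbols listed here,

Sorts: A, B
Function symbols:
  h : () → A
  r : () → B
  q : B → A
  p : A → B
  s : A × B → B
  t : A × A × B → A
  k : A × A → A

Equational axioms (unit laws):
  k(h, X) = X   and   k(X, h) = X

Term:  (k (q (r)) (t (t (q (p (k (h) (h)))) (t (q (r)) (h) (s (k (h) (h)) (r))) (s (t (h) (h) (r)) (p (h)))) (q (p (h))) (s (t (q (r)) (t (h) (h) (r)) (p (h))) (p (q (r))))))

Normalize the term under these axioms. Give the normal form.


1. (k (q (r)) (t (t (q (p (k (h) (h)))) (t (q (r)) (h) (s (k (h) (h)) (r))) (s (t (h) (h) (r)) (p (h)))) (q (p (h))) (s (t (q (r)) (t (h) (h) (r)) (p (h))) (p (q (r))))))  →  (k (q (r)) (t (t (q (p (h))) (t (q (r)) (h) (s (k (h) (h)) (r))) (s (t (h) (h) (r)) (p (h)))) (q (p (h))) (s (t (q (r)) (t (h) (h) (r)) (p (h))) (p (q (r))))))
2. (k (q (r)) (t (t (q (p (h))) (t (q (r)) (h) (s (k (h) (h)) (r))) (s (t (h) (h) (r)) (p (h)))) (q (p (h))) (s (t (q (r)) (t (h) (h) (r)) (p (h))) (p (q (r))))))  →  (k (q (r)) (t (t (q (p (h))) (t (q (r)) (h) (s (h) (r))) (s (t (h) (h) (r)) (p (h)))) (q (p (h))) (s (t (q (r)) (t (h) (h) (r)) (p (h))) (p (q (r))))))

normal form = (k (q (r)) (t (t (q (p (h))) (t (q (r)) (h) (s (h) (r))) (s (t (h) (h) (r)) (p (h)))) (q (p (h))) (s (t (q (r)) (t (h) (h) (r)) (p (h))) (p (q (r))))))


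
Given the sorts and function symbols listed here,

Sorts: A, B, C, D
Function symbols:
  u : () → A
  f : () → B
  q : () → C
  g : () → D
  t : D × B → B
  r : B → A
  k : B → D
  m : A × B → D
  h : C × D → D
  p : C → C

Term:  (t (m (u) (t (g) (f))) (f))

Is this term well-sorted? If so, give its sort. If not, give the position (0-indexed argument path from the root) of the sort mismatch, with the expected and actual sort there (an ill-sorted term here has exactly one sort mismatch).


    (u) : A
      (g) : D
      (f) : B
    (t (g) (f)) : B
  (m (u) (t (g) (f))) : D
  (f) : B
(t (m (u) (t (g) (f))) (f)) : B

well-sorted; sort = B


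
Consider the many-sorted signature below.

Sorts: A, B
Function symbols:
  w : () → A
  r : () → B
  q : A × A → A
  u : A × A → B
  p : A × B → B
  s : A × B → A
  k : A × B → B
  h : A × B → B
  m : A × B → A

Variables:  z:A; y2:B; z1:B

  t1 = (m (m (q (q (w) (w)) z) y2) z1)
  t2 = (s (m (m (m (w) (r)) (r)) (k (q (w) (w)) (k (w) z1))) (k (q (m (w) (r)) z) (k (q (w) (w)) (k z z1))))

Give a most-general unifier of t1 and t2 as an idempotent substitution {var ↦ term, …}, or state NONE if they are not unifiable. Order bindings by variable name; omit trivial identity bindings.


head clash or occurs-check failure — not unifiable

NONE (not unifiable)


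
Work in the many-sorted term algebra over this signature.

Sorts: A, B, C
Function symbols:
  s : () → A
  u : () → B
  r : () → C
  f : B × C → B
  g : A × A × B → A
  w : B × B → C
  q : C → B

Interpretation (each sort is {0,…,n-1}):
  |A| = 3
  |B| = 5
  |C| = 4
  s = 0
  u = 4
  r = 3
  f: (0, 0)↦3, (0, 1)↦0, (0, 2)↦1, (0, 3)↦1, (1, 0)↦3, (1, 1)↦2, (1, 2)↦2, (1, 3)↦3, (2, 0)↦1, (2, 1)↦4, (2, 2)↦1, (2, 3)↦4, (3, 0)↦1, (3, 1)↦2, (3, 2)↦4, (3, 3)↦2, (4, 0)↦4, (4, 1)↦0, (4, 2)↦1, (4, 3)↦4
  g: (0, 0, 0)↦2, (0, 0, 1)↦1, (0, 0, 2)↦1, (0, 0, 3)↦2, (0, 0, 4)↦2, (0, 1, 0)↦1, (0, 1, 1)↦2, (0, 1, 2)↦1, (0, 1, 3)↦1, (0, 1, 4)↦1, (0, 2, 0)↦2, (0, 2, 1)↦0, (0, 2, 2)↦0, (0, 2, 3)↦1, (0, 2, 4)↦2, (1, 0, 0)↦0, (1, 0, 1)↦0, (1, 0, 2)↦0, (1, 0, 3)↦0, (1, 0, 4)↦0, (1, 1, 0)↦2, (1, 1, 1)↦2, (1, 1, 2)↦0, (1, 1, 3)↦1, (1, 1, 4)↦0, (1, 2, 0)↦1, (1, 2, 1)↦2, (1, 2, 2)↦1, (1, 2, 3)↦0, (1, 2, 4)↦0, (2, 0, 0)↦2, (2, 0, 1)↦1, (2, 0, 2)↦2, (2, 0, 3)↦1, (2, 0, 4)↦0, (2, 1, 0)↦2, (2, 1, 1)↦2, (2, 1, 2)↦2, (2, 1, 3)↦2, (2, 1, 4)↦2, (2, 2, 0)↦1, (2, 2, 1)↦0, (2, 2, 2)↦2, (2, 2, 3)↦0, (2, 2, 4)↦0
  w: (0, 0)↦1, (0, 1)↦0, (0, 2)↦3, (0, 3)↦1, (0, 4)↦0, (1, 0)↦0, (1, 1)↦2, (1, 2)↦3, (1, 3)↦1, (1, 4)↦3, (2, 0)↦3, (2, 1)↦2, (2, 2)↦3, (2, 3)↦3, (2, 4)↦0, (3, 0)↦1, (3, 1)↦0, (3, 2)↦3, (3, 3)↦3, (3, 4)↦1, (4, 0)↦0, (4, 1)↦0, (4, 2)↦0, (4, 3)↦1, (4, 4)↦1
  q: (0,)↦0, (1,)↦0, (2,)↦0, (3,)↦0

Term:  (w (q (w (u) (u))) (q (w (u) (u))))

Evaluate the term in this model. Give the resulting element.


value = 1

  u = 4
  u = 4
  (w (u) (u)) = w(4, 4) = 1
  (q (w (u) (u))) = q(1,) = 0
  u = 4
  u = 4
  (w (u) (u)) = w(4, 4) = 1
  (q (w (u) (u))) = q(1,) = 0
  (w (q (w (u) (u))) (q (w (u) (u)))) = w(0, 0) = 1


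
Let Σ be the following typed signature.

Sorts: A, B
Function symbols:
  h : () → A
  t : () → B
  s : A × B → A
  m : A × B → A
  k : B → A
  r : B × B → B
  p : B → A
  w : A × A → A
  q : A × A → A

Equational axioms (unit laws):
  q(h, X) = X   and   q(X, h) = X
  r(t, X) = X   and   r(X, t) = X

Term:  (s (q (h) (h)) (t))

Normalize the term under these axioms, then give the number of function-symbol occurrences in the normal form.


1. (s (q (h) (h)) (t))  →  (s (h) (t))
normal form: (s (h) (t))

size = 3


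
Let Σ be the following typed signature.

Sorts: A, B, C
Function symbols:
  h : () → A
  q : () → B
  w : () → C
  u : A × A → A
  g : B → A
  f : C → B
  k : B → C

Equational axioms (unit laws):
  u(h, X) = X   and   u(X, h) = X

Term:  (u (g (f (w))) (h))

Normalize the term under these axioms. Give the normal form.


normal form = (g (f (w)))

1. (u (g (f (w))) (h))  →  (g (f (w)))


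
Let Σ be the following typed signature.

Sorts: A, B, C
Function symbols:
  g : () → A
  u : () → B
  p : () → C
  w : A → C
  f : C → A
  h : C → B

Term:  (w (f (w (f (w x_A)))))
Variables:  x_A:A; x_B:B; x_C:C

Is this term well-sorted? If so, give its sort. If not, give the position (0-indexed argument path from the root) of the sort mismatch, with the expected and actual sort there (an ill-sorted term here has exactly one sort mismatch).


well-sorted; sort = C

          x_A : A
        (w x_A) : C
      (f (w x_A)) : A
    (w (f (w x_A))) : C
  (f (w (f (w x_A)))) : A
(w (f (w (f (w x_A))))) : C


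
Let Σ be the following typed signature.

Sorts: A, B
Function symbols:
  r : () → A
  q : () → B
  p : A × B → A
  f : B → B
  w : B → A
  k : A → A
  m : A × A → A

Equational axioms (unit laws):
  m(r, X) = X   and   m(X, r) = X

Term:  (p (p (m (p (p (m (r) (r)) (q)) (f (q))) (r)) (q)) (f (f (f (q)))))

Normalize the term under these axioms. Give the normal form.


normal form = (p (p (p (p (r) (q)) (f (q))) (q)) (f (f (f (q)))))

1. (p (p (m (p (p (m (r) (r)) (q)) (f (q))) (r)) (q)) (f (f (f (q)))))  →  (p (p (p (p (m (r) (r)) (q)) (f (q))) (q)) (f (f (f (q)))))
2. (p (p (p (p (m (r) (r)) (q)) (f (q))) (q)) (f (f (f (q)))))  →  (p (p (p (p (r) (q)) (f (q))) (q)) (f (f (f (q)))))


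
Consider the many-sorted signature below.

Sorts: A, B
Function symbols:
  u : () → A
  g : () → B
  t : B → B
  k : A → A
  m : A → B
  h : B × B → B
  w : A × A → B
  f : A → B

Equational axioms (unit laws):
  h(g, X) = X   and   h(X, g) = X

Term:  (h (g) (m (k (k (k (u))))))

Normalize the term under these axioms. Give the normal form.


1. (h (g) (m (k (k (k (u))))))  →  (m (k (k (k (u)))))

normal form = (m (k (k (k (u)))))


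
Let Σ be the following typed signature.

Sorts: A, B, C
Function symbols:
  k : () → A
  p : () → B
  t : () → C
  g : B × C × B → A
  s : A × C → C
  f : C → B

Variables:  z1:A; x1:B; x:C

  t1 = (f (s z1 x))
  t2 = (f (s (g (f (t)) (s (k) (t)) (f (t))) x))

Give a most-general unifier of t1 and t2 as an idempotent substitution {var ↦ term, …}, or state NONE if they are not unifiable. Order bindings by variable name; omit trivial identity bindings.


{z1 ↦ (g (f (t)) (s (k) (t)) (f (t)))}


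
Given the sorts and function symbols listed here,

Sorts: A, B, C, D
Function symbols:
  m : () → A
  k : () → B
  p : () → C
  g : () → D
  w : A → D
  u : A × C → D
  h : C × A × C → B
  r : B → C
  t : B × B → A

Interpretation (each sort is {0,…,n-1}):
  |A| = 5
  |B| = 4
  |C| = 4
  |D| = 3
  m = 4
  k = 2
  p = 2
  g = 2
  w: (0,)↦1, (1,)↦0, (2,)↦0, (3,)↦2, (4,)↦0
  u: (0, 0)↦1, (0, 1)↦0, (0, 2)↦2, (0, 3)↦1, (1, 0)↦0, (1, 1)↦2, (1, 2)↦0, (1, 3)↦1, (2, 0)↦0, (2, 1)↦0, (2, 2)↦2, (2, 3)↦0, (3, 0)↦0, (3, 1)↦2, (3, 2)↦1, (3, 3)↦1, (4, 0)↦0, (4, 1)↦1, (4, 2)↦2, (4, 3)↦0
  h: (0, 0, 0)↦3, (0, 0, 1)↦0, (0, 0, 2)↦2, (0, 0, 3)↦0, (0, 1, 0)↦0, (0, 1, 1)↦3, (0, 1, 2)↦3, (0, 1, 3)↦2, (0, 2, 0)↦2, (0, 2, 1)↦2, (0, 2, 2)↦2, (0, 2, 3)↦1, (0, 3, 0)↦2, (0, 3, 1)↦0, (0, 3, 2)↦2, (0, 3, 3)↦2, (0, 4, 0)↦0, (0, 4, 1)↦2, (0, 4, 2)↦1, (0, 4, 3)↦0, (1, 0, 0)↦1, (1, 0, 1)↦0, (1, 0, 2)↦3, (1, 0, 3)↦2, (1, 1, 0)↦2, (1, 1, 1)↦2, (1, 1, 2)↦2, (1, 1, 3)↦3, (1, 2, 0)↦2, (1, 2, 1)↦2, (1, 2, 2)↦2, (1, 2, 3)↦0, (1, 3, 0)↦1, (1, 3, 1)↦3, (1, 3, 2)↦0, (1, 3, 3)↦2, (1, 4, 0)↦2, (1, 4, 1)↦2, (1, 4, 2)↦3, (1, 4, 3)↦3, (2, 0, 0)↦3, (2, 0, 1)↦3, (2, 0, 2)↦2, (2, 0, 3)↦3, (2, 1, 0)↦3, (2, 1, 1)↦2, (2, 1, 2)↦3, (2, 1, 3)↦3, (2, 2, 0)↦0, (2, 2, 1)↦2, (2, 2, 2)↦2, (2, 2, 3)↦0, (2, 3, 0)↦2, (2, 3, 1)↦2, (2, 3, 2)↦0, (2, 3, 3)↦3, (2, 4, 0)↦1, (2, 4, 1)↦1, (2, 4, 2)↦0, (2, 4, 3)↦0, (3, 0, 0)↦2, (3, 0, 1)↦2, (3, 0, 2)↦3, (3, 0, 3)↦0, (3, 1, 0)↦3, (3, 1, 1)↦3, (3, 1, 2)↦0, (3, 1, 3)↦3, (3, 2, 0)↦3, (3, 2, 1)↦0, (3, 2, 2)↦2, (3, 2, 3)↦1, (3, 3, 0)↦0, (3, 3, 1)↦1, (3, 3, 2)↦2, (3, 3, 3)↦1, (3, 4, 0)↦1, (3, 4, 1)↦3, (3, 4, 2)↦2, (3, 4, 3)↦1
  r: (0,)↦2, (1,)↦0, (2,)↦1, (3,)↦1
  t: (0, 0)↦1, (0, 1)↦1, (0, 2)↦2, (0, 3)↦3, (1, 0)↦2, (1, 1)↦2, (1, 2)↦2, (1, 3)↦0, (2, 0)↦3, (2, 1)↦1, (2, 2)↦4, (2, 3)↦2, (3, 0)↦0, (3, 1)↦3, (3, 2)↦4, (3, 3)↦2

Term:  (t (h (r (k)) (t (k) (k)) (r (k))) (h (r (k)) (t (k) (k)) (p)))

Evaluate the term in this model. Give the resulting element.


value = 2

  k = 2
  (r (k)) = r(2,) = 1
  k = 2
  k = 2
  (t (k) (k)) = t(2, 2) = 4
  k = 2
  (r (k)) = r(2,) = 1
  (h (r (k)) (t (k) (k)) (r (k))) = h(1, 4, 1) = 2
  k = 2
  (r (k)) = r(2,) = 1
  k = 2
  k = 2
  (t (k) (k)) = t(2, 2) = 4
  p = 2
  (h (r (k)) (t (k) (k)) (p)) = h(1, 4, 2) = 3
  (t (h (r (k)) (t (k) (k)) (r (k))) (h (r (k)) (t (k) (k)) (p))) = t(2, 3) = 2


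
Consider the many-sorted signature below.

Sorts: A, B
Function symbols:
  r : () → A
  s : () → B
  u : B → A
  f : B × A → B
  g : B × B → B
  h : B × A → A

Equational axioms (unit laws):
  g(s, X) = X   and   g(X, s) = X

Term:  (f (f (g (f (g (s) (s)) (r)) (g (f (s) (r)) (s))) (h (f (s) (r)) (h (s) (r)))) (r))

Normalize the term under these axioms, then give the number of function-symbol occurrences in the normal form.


1. (f (f (g (f (g (s) (s)) (r)) (g (f (s) (r)) (s))) (h (f (s) (r)) (h (s) (r)))) (r))  →  (f (f (g (f (s) (r)) (g (f (s) (r)) (s))) (h (f (s) (r)) (h (s) (r)))) (r))
2. (f (f (g (f (s) (r)) (g (f (s) (r)) (s))) (h (f (s) (r)) (h (s) (r)))) (r))  →  (f (f (g (f (s) (r)) (f (s) (r))) (h (f (s) (r)) (h (s) (r)))) (r))
normal form: (f (f (g (f (s) (r)) (f (s) (r))) (h (f (s) (r)) (h (s) (r)))) (r))

size = 17


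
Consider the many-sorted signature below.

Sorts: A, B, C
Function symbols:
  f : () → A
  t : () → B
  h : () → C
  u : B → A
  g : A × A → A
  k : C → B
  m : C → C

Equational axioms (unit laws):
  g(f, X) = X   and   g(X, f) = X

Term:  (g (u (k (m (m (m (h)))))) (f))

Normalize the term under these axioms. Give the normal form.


normal form = (u (k (m (m (m (h))))))

1. (g (u (k (m (m (m (h)))))) (f))  →  (u (k (m (m (m (h))))))


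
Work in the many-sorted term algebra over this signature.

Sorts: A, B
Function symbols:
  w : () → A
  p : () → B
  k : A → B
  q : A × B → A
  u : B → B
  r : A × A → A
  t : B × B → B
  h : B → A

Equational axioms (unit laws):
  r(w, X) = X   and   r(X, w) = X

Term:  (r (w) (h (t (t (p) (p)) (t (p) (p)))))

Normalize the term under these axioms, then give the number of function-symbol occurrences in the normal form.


1. (r (w) (h (t (t (p) (p)) (t (p) (p)))))  →  (h (t (t (p) (p)) (t (p) (p))))
normal form: (h (t (t (p) (p)) (t (p) (p))))

size = 8


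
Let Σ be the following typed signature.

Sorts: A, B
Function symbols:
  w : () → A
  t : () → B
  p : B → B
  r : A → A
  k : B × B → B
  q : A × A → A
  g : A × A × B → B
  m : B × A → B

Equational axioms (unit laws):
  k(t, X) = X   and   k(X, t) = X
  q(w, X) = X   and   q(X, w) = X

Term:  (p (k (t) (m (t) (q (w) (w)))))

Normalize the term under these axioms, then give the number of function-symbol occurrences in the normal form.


1. (p (k (t) (m (t) (q (w) (w)))))  →  (p (m (t) (q (w) (w))))
2. (p (m (t) (q (w) (w))))  →  (p (m (t) (w)))
normal form: (p (m (t) (w)))

size = 4
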